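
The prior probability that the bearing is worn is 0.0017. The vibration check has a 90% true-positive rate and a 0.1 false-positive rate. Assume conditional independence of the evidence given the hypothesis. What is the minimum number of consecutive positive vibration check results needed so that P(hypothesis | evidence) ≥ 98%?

5

Prior odds = 0.0017/0.9983 = 17/9983.
Likelihood ratio of a positive result = 0.9/0.1 = 9.
Target posterior odds = 0.98/0.02 = 49.
Require 9ⁿ ≥ 49 ÷ (17/9983) = 489167/17.
9⁴ = 6561 falls short of 489167/17 but 9⁵ = 59049 reaches it, so n = 5.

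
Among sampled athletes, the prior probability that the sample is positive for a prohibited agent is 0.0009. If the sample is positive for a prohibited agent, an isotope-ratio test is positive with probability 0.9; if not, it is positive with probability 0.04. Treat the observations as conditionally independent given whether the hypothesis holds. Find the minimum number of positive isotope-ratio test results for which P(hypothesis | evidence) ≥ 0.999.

5

Prior odds: 0.0009 ÷ 0.9991 = 9/9991.
Likelihood ratio of a positive = 0.9/0.04 = 22.5.
Target odds: 0.999 ÷ 0.001 = 999.
Need (9/9991) × 22.5ⁿ ≥ 999, i.e. 22.5ⁿ ≥ 1109001.
22.5⁴ = 256289.0625 falls short of 1109001 but 22.5⁵ = 184528125/32 reaches it, so n = 5.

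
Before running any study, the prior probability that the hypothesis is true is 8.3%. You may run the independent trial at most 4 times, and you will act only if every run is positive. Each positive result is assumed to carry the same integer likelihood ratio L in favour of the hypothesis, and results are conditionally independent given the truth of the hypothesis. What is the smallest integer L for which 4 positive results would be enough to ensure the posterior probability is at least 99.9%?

11

Prior odds = 0.083/0.917 = 83/917.
Target odds = 0.999/0.001 = 999.
Need L⁴ ≥ 999 ÷ (83/917) = 916083/83.
10⁴ = 10000 < 916083/83 ≤ 14641 = 11⁴, so L = 11.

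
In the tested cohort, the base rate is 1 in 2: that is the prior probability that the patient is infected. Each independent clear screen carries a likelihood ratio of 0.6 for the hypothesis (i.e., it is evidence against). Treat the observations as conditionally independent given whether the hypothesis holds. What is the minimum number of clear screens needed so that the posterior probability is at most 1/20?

Prior odds = 0.5/0.5 = 1.
Likelihood ratio per clear screen = 0.6.
Target posterior odds = 0.05/0.95 = 1/19.
Need 1 × 0.6ⁿ ≤ 1/19, i.e. 0.6ⁿ ≤ 1/19.
0.6⁵ = 0.07776 is still above 1/19 but 0.6⁶ = 729/15625 is at or below it, so n = 6.

6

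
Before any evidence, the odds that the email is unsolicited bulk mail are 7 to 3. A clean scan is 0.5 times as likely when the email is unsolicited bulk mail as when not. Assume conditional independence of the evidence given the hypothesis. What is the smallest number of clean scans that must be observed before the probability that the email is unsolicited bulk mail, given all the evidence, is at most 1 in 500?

Prior odds = 7/3.
Likelihood ratio per clean scan = 0.5.
Target odds: 0.002 ÷ 0.998 = 1/499.
Need (7/3) × 0.5ⁿ ≤ 1/499, i.e. 0.5ⁿ ≤ 3/3493.
0.5¹⁰ = 1/1024 is still above 3/3493 but 0.5¹¹ = 1/2048 is at or below it, so n = 11.

11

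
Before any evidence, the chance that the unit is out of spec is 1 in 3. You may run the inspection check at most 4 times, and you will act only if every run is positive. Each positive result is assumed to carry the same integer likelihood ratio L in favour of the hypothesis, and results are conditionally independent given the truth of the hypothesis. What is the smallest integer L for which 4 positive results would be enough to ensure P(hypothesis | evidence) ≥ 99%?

4

Prior odds = (1/3)/(2/3) = 0.5.
Target odds = 0.99/0.01 = 99.
Need L⁴ ≥ 99 ÷ 0.5 = 198.
3⁴ = 81 < 198 ≤ 256 = 4⁴, so L = 4.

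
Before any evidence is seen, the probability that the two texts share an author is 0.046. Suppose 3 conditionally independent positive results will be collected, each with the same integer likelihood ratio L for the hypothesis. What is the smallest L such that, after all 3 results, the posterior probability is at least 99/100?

Prior odds = 0.046/0.954 = 23/477.
Target odds = 0.99/0.01 = 99.
Need L³ ≥ 99 ÷ (23/477) = 47223/23.
12³ = 1728 < 47223/23 ≤ 2197 = 13³, so L = 13.

13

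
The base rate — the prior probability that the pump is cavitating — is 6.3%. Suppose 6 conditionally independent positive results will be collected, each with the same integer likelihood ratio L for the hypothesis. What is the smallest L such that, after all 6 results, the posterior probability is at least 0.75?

2

Prior odds = 0.063/0.937 = 63/937.
Target odds = 0.75/0.25 = 3.
Need L⁶ ≥ 3 ÷ (63/937) = 937/21.
1⁶ = 1 < 937/21 ≤ 64 = 2⁶, so L = 2.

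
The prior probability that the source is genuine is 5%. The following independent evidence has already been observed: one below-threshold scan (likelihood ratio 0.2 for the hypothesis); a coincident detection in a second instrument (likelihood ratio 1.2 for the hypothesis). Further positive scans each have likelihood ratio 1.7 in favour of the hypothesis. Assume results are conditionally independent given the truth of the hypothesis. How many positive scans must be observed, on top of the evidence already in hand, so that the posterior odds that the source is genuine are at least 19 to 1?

14

Prior odds = 0.05/0.95 = 1/19.
Combined Bayes factor of the evidence already in hand = 0.2 × 1.2 = 0.24.
Odds after that evidence = (1/19) × 0.24 = 6/475.
Target odds = 19.
Need 1.7ⁿ ≥ 19 ÷ (6/475) = 9025/6.
1.7¹³ ≈990.458 falls short of 9025/6 but 1.7¹⁴ ≈1683.78 reaches it, so n = 14.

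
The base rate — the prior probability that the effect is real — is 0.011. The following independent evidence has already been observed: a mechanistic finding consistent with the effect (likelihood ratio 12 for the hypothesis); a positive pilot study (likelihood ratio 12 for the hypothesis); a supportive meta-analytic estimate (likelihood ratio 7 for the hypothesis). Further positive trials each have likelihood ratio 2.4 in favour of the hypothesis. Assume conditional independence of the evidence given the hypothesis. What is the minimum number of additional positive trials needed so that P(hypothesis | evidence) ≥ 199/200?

4

Prior odds = 0.011/0.989 = 11/989.
Combined Bayes factor of the evidence already in hand = 12 × 12 × 7 = 1008.
Odds after that evidence = (11/989) × 1008 = 11088/989.
Target odds = 0.995/0.005 = 199.
Need 2.4ⁿ ≥ 199 ÷ (11088/989) = 196811/11088.
2.4³ = 13.824 falls short of 196811/11088 but 2.4⁴ = 33.1776 reaches it, so n = 4.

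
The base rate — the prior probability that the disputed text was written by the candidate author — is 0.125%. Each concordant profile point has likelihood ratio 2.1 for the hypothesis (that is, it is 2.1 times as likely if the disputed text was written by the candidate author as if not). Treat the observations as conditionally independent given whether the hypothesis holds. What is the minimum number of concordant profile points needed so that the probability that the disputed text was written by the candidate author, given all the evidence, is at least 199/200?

17

Prior odds: 0.00125 ÷ 0.99875 = 1/799.
Likelihood ratio per concordant profile point = 2.1.
Target odds: 0.995 ÷ 0.005 = 199.
Need (1/799) × 2.1ⁿ ≥ 199, i.e. 2.1ⁿ ≥ 159001.
2.1¹⁶ ≈143057 falls short of 159001 but 2.1¹⁷ ≈300419 reaches it, so n = 17.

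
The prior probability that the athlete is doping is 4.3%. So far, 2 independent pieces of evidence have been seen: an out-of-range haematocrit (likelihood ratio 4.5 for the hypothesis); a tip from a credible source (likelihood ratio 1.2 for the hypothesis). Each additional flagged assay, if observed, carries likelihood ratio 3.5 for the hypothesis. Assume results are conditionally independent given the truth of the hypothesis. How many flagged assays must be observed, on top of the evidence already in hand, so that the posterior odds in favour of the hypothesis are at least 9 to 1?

3

Prior odds = 0.043/0.957 = 43/957.
Combined Bayes factor of the evidence already in hand = 4.5 × 1.2 = 5.4.
Odds after that evidence = (43/957) × 5.4 = 387/1595.
Target odds = 9.
Need 3.5ⁿ ≥ 9 ÷ (387/1595) = 1595/43.
3.5² = 12.25 falls short of 1595/43 but 3.5³ = 42.875 reaches it, so n = 3.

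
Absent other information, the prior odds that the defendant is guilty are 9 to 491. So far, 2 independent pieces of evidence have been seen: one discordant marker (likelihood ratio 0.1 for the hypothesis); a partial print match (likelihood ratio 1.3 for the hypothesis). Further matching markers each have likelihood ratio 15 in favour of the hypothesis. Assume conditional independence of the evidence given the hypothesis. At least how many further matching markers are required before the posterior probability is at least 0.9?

4

Prior odds = 9/491.
Combined Bayes factor of the evidence already in hand = 0.1 × 1.3 = 0.13.
Odds after that evidence = (9/491) × 0.13 = 117/49100.
Target odds = 0.9/0.1 = 9.
Need 15ⁿ ≥ 9 ÷ (117/49100) = 49100/13.
15³ = 3375 falls short of 49100/13 but 15⁴ = 50625 reaches it, so n = 4.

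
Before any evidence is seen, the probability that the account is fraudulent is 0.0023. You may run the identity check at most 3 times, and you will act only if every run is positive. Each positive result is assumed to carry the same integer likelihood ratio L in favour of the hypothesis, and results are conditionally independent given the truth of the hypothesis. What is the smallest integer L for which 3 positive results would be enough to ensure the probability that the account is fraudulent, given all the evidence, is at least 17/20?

14

Prior odds = 0.0023/0.9977 = 23/9977.
Target odds = 0.85/0.15 = 17/3.
Need L³ ≥ 17/3 ÷ (23/9977) = 169609/69.
13³ = 2197 < 169609/69 ≤ 2744 = 14³, so L = 14.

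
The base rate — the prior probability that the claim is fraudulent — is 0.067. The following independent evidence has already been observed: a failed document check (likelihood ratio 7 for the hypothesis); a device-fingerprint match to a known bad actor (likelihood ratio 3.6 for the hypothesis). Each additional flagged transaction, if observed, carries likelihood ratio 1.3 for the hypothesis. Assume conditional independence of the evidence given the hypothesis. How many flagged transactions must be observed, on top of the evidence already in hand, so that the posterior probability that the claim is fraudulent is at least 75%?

2

Prior odds = 0.067/0.933 = 67/933.
Combined Bayes factor of the evidence already in hand = 7 × 3.6 = 25.2.
Odds after that evidence = (67/933) × 25.2 = 2814/1555.
Target odds = 0.75/0.25 = 3.
Need 1.3ⁿ ≥ 3 ÷ (2814/1555) = 1555/938.
1.3¹ = 1.3 falls short of 1555/938 but 1.3² = 1.69 reaches it, so n = 2.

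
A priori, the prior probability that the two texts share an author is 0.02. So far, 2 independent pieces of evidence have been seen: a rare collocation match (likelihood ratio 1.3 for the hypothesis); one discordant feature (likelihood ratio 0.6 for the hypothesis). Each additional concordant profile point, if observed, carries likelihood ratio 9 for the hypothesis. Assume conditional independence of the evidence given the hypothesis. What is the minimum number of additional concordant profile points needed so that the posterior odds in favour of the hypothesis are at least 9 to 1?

3

Prior odds = 0.02/0.98 = 1/49.
Combined Bayes factor of the evidence already in hand = 1.3 × 0.6 = 0.78.
Odds after that evidence = (1/49) × 0.78 = 39/2450.
Target odds = 9.
Need 9ⁿ ≥ 9 ÷ (39/2450) = 7350/13.
9² = 81 falls short of 7350/13 but 9³ = 729 reaches it, so n = 3.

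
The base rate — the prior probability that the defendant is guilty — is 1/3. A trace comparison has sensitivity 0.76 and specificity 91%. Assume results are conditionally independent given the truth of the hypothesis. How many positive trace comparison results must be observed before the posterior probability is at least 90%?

2

Prior odds = (1/3)/(2/3) = 0.5.
False-positive rate = 1 − 0.91 = 0.09; likelihood ratio of a positive = 0.76/0.09 = 76/9.
Target posterior odds = 0.9/0.1 = 9.
Need 0.5 × (76/9)ⁿ ≥ 9, i.e. (76/9)ⁿ ≥ 18.
(76/9)¹ = 76/9 falls short of 18 but (76/9)² = 5776/81 reaches it, so n = 2.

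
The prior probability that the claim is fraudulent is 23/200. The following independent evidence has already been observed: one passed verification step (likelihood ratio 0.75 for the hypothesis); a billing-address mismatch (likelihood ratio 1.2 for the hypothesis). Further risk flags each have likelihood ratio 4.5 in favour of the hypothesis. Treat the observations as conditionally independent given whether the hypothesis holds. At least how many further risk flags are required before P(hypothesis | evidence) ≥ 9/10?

Prior odds = 0.115/0.885 = 23/177.
Combined Bayes factor of the evidence already in hand = 0.75 × 1.2 = 0.9.
Odds after that evidence = (23/177) × 0.9 = 69/590.
Target odds = 0.9/0.1 = 9.
Need 4.5ⁿ ≥ 9 ÷ (69/590) = 1770/23.
4.5² = 20.25 falls short of 1770/23 but 4.5³ = 91.125 reaches it, so n = 3.

3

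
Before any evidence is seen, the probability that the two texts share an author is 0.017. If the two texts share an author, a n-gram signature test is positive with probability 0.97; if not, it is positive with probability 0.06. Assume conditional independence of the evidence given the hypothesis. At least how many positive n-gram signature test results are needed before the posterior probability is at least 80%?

2

Prior odds = 0.017/0.983 = 17/983.
Likelihood ratio of a positive = 0.97/0.06 = 97/6.
Target posterior odds = 0.8/0.2 = 4.
Need (17/983) × (97/6)ⁿ ≥ 4, i.e. (97/6)ⁿ ≥ 3932/17.
(97/6)¹ = 97/6 falls short of 3932/17 but (97/6)² = 9409/36 reaches it, so n = 2.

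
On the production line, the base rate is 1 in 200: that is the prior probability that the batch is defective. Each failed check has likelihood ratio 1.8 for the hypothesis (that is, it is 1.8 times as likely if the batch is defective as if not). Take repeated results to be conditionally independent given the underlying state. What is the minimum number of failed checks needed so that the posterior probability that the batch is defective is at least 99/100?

Prior odds = 0.005/0.995 = 1/199.
Likelihood ratio per failed check = 1.8.
Target odds: 0.99 ÷ 0.01 = 99.
Need (1/199) × 1.8ⁿ ≥ 99, i.e. 1.8ⁿ ≥ 19701.
1.8¹⁶ ≈12144 falls short of 19701 but 1.8¹⁷ ≈21859.1 reaches it, so n = 17.

17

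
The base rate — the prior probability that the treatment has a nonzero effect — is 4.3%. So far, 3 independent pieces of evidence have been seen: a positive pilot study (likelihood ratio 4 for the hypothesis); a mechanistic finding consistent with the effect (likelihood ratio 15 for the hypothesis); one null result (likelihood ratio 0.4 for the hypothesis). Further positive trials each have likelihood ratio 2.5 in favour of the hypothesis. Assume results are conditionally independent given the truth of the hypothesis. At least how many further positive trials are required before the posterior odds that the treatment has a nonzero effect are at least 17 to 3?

Prior odds = 0.043/0.957 = 43/957.
Combined Bayes factor of the evidence already in hand = 4 × 15 × 0.4 = 24.
Odds after that evidence = (43/957) × 24 = 344/319.
Target odds = 17/3.
Need 2.5ⁿ ≥ 17/3 ÷ (344/319) = 5423/1032.
2.5¹ = 2.5 falls short of 5423/1032 but 2.5² = 6.25 reaches it, so n = 2.

2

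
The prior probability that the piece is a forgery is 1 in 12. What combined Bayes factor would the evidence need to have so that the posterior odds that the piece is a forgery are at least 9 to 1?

Prior odds = (1/12)/(11/12) = 1/11.
Target odds = 9.
Required Bayes factor = 9 ÷ (1/11) = 99.

99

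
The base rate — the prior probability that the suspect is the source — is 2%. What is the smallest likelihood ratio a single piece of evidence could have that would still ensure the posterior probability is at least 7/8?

343

Prior odds = 0.02/0.98 = 1/49.
Target odds = 0.875/0.125 = 7.
Required Bayes factor = 7 ÷ (1/49) = 343.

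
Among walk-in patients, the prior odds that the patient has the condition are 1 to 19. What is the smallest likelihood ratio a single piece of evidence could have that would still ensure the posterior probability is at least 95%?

361

Prior odds = 1/19.
Target odds = 0.95/0.05 = 19.
Required Bayes factor = 19 ÷ (1/19) = 361.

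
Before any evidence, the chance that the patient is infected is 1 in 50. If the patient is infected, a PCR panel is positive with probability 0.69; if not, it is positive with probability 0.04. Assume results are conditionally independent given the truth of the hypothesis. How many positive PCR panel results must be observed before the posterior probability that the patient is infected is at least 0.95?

3

Prior odds: 0.02 ÷ 0.98 = 1/49.
Likelihood ratio of a positive = 0.69/0.04 = 17.25.
Target posterior odds = 0.95/0.05 = 19.
Require 17.25ⁿ ≥ 19 ÷ (1/49) = 931.
17.25² = 297.5625 falls short of 931 but 17.25³ = 5132.953125 reaches it, so n = 3.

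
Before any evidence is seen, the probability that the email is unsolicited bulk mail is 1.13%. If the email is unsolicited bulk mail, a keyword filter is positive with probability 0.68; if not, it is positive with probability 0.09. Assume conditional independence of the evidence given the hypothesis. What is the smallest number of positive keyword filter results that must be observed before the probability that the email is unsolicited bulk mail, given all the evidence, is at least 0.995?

Prior odds = 0.0113/0.9887 = 113/9887.
Likelihood ratio of a positive = 0.68/0.09 = 68/9.
Target posterior odds = 0.995/0.005 = 199.
Require (68/9)ⁿ ≥ 199 ÷ (113/9887) = 1967513/113.
(68/9)⁴ = 21381376/6561 falls short of 1967513/113 but (68/9)⁵ ≈24622.5 reaches it, so n = 5.

5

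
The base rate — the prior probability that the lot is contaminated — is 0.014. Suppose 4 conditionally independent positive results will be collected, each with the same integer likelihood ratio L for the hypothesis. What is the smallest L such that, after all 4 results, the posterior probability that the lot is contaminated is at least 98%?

8

Prior odds = 0.014/0.986 = 7/493.
Target odds = 0.98/0.02 = 49.
Need L⁴ ≥ 49 ÷ (7/493) = 3451.
7⁴ = 2401 < 3451 ≤ 4096 = 8⁴, so L = 8.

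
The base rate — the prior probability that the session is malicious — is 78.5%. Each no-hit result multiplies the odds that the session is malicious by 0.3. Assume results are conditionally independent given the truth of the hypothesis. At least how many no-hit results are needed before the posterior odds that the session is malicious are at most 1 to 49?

Prior odds = 0.785/0.215 = 157/43.
Likelihood ratio per no-hit result = 0.3.
Target odds = 1/49.
Require 0.3ⁿ ≤ 1/49 ÷ (157/43) = 43/7693.
0.3⁴ = 0.0081 is still above 43/7693 but 0.3⁵ = 243/100000 is at or below it, so n = 5.

5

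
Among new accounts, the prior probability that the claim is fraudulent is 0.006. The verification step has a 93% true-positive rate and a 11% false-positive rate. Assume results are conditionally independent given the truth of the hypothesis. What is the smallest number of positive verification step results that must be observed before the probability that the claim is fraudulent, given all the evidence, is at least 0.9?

Prior odds = 0.006/0.994 = 3/497.
Likelihood ratio of a positive result = 0.93/0.11 = 93/11.
Target odds: 0.9 ÷ 0.1 = 9.
Require (93/11)ⁿ ≥ 9 ÷ (3/497) = 1491.
(93/11)³ = 804357/1331 falls short of 1491 but (93/11)⁴ = 74805201/14641 reaches it, so n = 4.

4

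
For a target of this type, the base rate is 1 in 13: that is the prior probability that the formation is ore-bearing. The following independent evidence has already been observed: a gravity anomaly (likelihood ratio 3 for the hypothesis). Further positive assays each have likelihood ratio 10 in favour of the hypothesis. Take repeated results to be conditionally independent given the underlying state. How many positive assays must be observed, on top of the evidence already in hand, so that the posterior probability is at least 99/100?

3

Prior odds = (1/13)/(12/13) = 1/12.
Bayes factor of the evidence already in hand = 3.
Odds after that evidence = (1/12) × 3 = 0.25.
Target odds = 0.99/0.01 = 99.
Need 10ⁿ ≥ 99 ÷ 0.25 = 396.
10² = 100 falls short of 396 but 10³ = 1000 reaches it, so n = 3.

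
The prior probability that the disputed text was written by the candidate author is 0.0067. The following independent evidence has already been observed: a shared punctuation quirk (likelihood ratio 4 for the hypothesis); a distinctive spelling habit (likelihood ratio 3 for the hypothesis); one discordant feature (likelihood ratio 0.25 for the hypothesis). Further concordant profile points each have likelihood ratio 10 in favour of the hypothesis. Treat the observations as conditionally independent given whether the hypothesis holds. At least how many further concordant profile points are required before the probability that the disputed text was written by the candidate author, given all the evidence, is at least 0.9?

Prior odds = 0.0067/0.9933 = 67/9933.
Combined Bayes factor of the evidence already in hand = 4 × 3 × 0.25 = 3.
Odds after that evidence = (67/9933) × 3 = 67/3311.
Target odds = 0.9/0.1 = 9.
Need 10ⁿ ≥ 9 ÷ (67/3311) = 29799/67.
10² = 100 falls short of 29799/67 but 10³ = 1000 reaches it, so n = 3.

3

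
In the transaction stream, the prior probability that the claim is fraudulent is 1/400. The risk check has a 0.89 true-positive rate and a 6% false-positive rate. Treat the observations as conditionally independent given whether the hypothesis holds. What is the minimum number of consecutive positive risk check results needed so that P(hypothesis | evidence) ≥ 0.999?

Prior odds = 0.0025/0.9975 = 1/399.
Likelihood ratio of a positive result = 0.89/0.06 = 89/6.
Target posterior odds = 0.999/0.001 = 999.
Require (89/6)ⁿ ≥ 999 ÷ (1/399) = 398601.
(89/6)⁴ = 62742241/1296 falls short of 398601 but (89/6)⁵ ≈718115 reaches it, so n = 5.

5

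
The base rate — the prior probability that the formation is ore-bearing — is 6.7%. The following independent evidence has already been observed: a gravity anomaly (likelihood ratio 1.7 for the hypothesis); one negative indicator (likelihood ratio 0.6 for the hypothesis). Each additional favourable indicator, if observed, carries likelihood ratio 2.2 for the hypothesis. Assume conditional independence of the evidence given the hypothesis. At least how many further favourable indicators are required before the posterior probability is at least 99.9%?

13

Prior odds = 0.067/0.933 = 67/933.
Combined Bayes factor of the evidence already in hand = 1.7 × 0.6 = 1.02.
Odds after that evidence = (67/933) × 1.02 = 1139/15550.
Target odds = 0.999/0.001 = 999.
Need 2.2ⁿ ≥ 999 ÷ (1139/15550) = 15534450/1139.
2.2¹² ≈12855 falls short of 15534450/1139 but 2.2¹³ ≈28281 reaches it, so n = 13.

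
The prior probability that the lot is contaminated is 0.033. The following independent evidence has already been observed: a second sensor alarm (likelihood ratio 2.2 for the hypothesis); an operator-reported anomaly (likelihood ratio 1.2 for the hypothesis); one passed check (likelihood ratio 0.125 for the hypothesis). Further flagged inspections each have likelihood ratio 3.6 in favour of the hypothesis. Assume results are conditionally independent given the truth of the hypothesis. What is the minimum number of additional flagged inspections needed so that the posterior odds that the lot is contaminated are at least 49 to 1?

Prior odds = 0.033/0.967 = 33/967.
Combined Bayes factor of the evidence already in hand = 2.2 × 1.2 × 0.125 = 0.33.
Odds after that evidence = (33/967) × 0.33 = 1089/96700.
Target odds = 49.
Need 3.6ⁿ ≥ 49 ÷ (1089/96700) = 4738300/1089.
3.6⁶ = 34012224/15625 falls short of 4738300/1089 but 3.6⁷ = 612220032/78125 reaches it, so n = 7.

7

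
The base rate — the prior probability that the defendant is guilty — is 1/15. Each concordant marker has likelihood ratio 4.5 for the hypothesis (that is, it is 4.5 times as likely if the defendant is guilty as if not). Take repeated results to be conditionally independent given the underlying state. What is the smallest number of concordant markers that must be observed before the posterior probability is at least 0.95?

4

Prior odds = (1/15)/(14/15) = 1/14.
Likelihood ratio per concordant marker = 4.5.
Target odds: 0.95 ÷ 0.05 = 19.
Require 4.5ⁿ ≥ 19 ÷ (1/14) = 266.
4.5³ = 91.125 falls short of 266 but 4.5⁴ = 410.0625 reaches it, so n = 4.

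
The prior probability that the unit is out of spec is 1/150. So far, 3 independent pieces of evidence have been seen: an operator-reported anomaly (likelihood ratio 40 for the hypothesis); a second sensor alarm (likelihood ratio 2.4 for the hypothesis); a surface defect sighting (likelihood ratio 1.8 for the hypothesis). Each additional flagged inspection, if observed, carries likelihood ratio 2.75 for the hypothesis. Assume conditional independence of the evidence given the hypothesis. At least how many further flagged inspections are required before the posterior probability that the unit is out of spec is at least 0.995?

6

Prior odds = (1/150)/(149/150) = 1/149.
Combined Bayes factor of the evidence already in hand = 40 × 2.4 × 1.8 = 172.8.
Odds after that evidence = (1/149) × 172.8 = 864/745.
Target odds = 0.995/0.005 = 199.
Need 2.75ⁿ ≥ 199 ÷ (864/745) = 148255/864.
2.75⁵ = 161051/1024 falls short of 148255/864 but 2.75⁶ = 1771561/4096 reaches it, so n = 6.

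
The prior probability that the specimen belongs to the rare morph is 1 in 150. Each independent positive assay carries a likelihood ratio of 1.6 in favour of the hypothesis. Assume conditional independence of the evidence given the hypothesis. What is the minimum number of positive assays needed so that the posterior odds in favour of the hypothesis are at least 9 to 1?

Prior odds = (1/150)/(149/150) = 1/149.
Likelihood ratio per positive assay = 1.6.
Target odds = 9.
Need (1/149) × 1.6ⁿ ≥ 9, i.e. 1.6ⁿ ≥ 1341.
1.6¹⁵ ≈1152.92 falls short of 1341 but 1.6¹⁶ ≈1844.67 reaches it, so n = 16.

16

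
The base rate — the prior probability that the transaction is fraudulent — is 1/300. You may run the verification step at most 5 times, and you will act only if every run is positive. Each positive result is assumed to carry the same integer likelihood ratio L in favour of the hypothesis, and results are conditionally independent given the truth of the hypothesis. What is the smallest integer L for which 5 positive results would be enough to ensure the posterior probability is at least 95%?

Prior odds = (1/300)/(299/300) = 1/299.
Target odds = 0.95/0.05 = 19.
Need L⁵ ≥ 19 ÷ (1/299) = 5681.
5⁵ = 3125 < 5681 ≤ 7776 = 6⁵, so L = 6.

6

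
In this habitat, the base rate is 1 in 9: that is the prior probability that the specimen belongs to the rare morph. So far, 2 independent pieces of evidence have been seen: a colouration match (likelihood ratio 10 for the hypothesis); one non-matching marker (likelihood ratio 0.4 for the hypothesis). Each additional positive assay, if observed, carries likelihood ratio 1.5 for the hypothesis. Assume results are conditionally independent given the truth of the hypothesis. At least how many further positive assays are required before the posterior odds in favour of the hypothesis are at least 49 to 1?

Prior odds = (1/9)/(8/9) = 0.125.
Combined Bayes factor of the evidence already in hand = 10 × 0.4 = 4.
Odds after that evidence = 0.125 × 4 = 0.5.
Target odds = 49.
Need 1.5ⁿ ≥ 49 ÷ 0.5 = 98.
1.5¹¹ = 177147/2048 falls short of 98 but 1.5¹² = 531441/4096 reaches it, so n = 12.

12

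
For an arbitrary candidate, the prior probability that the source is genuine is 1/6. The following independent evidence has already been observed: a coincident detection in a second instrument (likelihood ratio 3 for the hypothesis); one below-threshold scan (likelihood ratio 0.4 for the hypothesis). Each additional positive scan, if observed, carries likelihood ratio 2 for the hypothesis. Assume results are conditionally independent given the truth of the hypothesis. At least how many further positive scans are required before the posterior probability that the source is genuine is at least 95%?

Prior odds = (1/6)/(5/6) = 0.2.
Combined Bayes factor of the evidence already in hand = 3 × 0.4 = 1.2.
Odds after that evidence = 0.2 × 1.2 = 0.24.
Target odds = 0.95/0.05 = 19.
Need 2ⁿ ≥ 19 ÷ 0.24 = 475/6.
2⁶ = 64 falls short of 475/6 but 2⁷ = 128 reaches it, so n = 7.

7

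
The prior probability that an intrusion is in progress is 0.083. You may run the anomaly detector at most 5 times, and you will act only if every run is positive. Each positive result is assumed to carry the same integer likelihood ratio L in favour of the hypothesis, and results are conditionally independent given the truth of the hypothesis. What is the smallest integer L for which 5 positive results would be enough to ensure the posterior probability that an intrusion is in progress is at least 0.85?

3

Prior odds = 0.083/0.917 = 83/917.
Target odds = 0.85/0.15 = 17/3.
Need L⁵ ≥ 17/3 ÷ (83/917) = 15589/249.
2⁵ = 32 < 15589/249 ≤ 243 = 3⁵, so L = 3.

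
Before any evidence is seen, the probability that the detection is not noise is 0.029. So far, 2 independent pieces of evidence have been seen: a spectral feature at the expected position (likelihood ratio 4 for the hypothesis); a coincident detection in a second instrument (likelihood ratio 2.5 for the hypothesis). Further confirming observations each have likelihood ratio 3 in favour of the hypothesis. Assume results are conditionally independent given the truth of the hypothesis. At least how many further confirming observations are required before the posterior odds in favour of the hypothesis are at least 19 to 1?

Prior odds = 0.029/0.971 = 29/971.
Combined Bayes factor of the evidence already in hand = 4 × 2.5 = 10.
Odds after that evidence = (29/971) × 10 = 290/971.
Target odds = 19.
Need 3ⁿ ≥ 19 ÷ (290/971) = 18449/290.
3³ = 27 falls short of 18449/290 but 3⁴ = 81 reaches it, so n = 4.

4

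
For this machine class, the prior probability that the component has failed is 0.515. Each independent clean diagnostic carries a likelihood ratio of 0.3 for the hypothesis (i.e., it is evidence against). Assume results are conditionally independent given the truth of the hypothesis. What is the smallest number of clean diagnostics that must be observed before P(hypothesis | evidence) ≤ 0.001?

6

Prior odds: 0.515 ÷ 0.485 = 103/97.
Likelihood ratio per clean diagnostic = 0.3.
Target odds: 0.001 ÷ 0.999 = 1/999.
Need (103/97) × 0.3ⁿ ≤ 1/999, i.e. 0.3ⁿ ≤ 97/102897.
0.3⁵ = 243/100000 is still above 97/102897 but 0.3⁶ = 729/1000000 is at or below it, so n = 6.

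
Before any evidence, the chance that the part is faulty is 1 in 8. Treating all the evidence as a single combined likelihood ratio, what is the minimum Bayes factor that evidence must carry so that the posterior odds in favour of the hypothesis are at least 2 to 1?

14

Prior odds = 0.125/0.875 = 1/7.
Target odds = 2.
Required Bayes factor = 2 ÷ (1/7) = 14.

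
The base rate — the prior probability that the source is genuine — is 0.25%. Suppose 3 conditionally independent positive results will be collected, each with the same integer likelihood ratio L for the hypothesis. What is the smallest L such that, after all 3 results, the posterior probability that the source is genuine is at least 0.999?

Prior odds = 0.0025/0.9975 = 1/399.
Target odds = 0.999/0.001 = 999.
Need L³ ≥ 999 ÷ (1/399) = 398601.
73³ = 389017 < 398601 ≤ 405224 = 74³, so L = 74.

74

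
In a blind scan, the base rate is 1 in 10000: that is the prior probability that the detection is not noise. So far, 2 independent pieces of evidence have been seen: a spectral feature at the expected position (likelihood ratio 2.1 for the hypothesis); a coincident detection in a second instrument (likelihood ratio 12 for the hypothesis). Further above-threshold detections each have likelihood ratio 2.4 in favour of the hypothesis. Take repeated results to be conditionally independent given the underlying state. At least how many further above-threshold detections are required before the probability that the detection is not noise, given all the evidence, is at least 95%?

11

Prior odds = 0.0001/0.9999 = 1/9999.
Combined Bayes factor of the evidence already in hand = 2.1 × 12 = 25.2.
Odds after that evidence = (1/9999) × 25.2 = 14/5555.
Target odds = 0.95/0.05 = 19.
Need 2.4ⁿ ≥ 19 ÷ (14/5555) = 105545/14.
2.4¹⁰ ≈6340.34 falls short of 105545/14 but 2.4¹¹ ≈15216.8 reaches it, so n = 11.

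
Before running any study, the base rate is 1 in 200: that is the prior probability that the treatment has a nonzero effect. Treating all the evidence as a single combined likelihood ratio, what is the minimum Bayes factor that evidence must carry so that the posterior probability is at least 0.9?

Prior odds = 0.005/0.995 = 1/199.
Target odds = 0.9/0.1 = 9.
Required Bayes factor = 9 ÷ (1/199) = 1791.

1791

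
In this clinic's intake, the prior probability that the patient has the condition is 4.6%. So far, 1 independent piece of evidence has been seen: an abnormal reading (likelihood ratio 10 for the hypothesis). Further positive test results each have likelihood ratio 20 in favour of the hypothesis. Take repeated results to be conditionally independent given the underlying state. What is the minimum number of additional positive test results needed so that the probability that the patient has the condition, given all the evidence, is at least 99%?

Prior odds = 0.046/0.954 = 23/477.
Bayes factor of the evidence already in hand = 10.
Odds after that evidence = (23/477) × 10 = 230/477.
Target odds = 0.99/0.01 = 99.
Need 20ⁿ ≥ 99 ÷ (230/477) = 47223/230.
20¹ = 20 falls short of 47223/230 but 20² = 400 reaches it, so n = 2.

2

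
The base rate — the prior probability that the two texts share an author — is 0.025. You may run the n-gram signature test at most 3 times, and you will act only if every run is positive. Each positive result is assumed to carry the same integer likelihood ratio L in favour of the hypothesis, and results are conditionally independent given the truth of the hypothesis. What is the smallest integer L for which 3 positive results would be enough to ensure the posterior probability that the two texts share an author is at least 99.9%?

34

Prior odds = 0.025/0.975 = 1/39.
Target odds = 0.999/0.001 = 999.
Need L³ ≥ 999 ÷ (1/39) = 38961.
33³ = 35937 < 38961 ≤ 39304 = 34³, so L = 34.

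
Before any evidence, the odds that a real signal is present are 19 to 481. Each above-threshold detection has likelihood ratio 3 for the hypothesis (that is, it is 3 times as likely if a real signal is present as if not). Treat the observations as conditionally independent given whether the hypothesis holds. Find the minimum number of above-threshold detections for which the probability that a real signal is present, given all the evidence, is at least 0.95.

6

Prior odds = 19/481.
Likelihood ratio per above-threshold detection = 3.
Target posterior odds = 0.95/0.05 = 19.
Require 3ⁿ ≥ 19 ÷ (19/481) = 481.
3⁵ = 243 falls short of 481 but 3⁶ = 729 reaches it, so n = 6.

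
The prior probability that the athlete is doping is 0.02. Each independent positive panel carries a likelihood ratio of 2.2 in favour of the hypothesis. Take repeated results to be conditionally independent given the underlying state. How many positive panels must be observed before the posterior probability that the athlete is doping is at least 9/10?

Prior odds: 0.02 ÷ 0.98 = 1/49.
Likelihood ratio per positive panel = 2.2.
Target odds: 0.9 ÷ 0.1 = 9.
Require 2.2ⁿ ≥ 9 ÷ (1/49) = 441.
2.2⁷ = 19487171/78125 falls short of 441 but 2.2⁸ = 214358881/390625 reaches it, so n = 8.

8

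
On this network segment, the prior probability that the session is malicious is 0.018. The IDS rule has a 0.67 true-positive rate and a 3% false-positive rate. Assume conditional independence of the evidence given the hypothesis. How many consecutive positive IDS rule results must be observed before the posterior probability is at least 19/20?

Prior odds = 0.018/0.982 = 9/491.
Likelihood ratio of a positive result = 0.67/0.03 = 67/3.
Target posterior odds = 0.95/0.05 = 19.
Require (67/3)ⁿ ≥ 19 ÷ (9/491) = 9329/9.
(67/3)² = 4489/9 falls short of 9329/9 but (67/3)³ = 300763/27 reaches it, so n = 3.

3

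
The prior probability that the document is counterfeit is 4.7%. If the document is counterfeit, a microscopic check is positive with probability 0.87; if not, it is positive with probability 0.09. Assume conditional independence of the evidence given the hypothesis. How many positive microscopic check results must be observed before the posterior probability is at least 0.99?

4

Prior odds: 0.047 ÷ 0.953 = 47/953.
Likelihood ratio of a positive = 0.87/0.09 = 29/3.
Target odds: 0.99 ÷ 0.01 = 99.
Need (47/953) × (29/3)ⁿ ≥ 99, i.e. (29/3)ⁿ ≥ 94347/47.
(29/3)³ = 24389/27 falls short of 94347/47 but (29/3)⁴ = 707281/81 reaches it, so n = 4.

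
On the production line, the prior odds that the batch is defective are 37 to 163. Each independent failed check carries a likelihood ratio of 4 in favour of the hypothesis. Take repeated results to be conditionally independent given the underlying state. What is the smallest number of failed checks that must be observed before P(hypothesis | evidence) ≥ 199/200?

5

Prior odds = 37/163.
Likelihood ratio per failed check = 4.
Target odds: 0.995 ÷ 0.005 = 199.
Require 4ⁿ ≥ 199 ÷ (37/163) = 32437/37.
4⁴ = 256 falls short of 32437/37 but 4⁵ = 1024 reaches it, so n = 5.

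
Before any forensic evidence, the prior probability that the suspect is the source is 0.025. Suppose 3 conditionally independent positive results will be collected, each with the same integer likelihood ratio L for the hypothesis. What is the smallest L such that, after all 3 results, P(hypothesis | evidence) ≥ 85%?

Prior odds = 0.025/0.975 = 1/39.
Target odds = 0.85/0.15 = 17/3.
Need L³ ≥ 17/3 ÷ (1/39) = 221.
6³ = 216 < 221 ≤ 343 = 7³, so L = 7.

7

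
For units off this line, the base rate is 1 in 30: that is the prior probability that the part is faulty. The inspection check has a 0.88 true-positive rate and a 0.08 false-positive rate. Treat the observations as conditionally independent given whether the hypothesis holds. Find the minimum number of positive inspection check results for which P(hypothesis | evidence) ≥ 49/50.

Prior odds = (1/30)/(29/30) = 1/29.
Likelihood ratio of a positive result = 0.88/0.08 = 11.
Target odds: 0.98 ÷ 0.02 = 49.
Need (1/29) × 11ⁿ ≥ 49, i.e. 11ⁿ ≥ 1421.
11³ = 1331 falls short of 1421 but 11⁴ = 14641 reaches it, so n = 4.

4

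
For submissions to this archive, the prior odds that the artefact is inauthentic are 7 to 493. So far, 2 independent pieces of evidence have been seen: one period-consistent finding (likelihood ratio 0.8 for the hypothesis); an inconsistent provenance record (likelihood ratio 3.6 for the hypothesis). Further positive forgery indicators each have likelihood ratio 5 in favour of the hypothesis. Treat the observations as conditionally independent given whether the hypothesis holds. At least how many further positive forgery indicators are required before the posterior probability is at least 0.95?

Prior odds = 7/493.
Combined Bayes factor of the evidence already in hand = 0.8 × 3.6 = 2.88.
Odds after that evidence = (7/493) × 2.88 = 504/12325.
Target odds = 0.95/0.05 = 19.
Need 5ⁿ ≥ 19 ÷ (504/12325) = 234175/504.
5³ = 125 falls short of 234175/504 but 5⁴ = 625 reaches it, so n = 4.

4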